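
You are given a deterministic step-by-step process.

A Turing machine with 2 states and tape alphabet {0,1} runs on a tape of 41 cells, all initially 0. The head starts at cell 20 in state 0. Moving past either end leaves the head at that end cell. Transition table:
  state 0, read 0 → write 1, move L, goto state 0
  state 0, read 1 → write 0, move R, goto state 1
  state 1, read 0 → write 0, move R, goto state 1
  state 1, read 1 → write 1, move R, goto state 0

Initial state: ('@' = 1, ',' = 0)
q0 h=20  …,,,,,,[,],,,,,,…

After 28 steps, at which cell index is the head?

7

t=0: q0 h=20  …,,,,,,[,],,,,,,…
t=1: q0 h=19  …,,,,,,[,]@,,,,,…
t=2: q0 h=18  …,,,,,,[,]@@,,,,…
t=3: q0 h=17  …,,,,,,[,]@@@,,,…
t=4: q0 h=16  …,,,,,,[,]@@@@,,…
t=5: q0 h=15  …,,,,,,[,]@@@@@,…
t=6: q0 h=14  …,,,,,,[,]@@@@@@…
t=7: q0 h=13  …,,,,,,[,]@@@@@@…
t=8: q0 h=12  …,,,,,,[,]@@@@@@…
t=9: q0 h=11  …,,,,,,[,]@@@@@@…
t=10: q0 h=10  …,,,,,,[,]@@@@@@…
t=11: q0 h= 9  …,,,,,,[,]@@@@@@…
t=12: q0 h= 8  …,,,,,,[,]@@@@@@…
t=13: q0 h= 7  …,,,,,,[,]@@@@@@…
t=14: q0 h= 6  |,,,,,,[,]@@@@@@…
t=15: q0 h= 5  |,,,,,[,]@@@@@@…
t=16: q0 h= 4  |,,,,[,]@@@@@@…
t=17: q0 h= 3  |,,,[,]@@@@@@…
t=18: q0 h= 2  |,,[,]@@@@@@…
t=19: q0 h= 1  |,[,]@@@@@@…
t=20: q0 h= 0  |[,]@@@@@@…
t=21: q0 h= 0  |[@]@@@@@@…
t=22: q1 h= 1  |,[@]@@@@@@…
t=23: q0 h= 2  |,@[@]@@@@@@…
t=24: q1 h= 3  |,@,[@]@@@@@@…
t=25: q0 h= 4  |,@,@[@]@@@@@@…
t=26: q1 h= 5  |,@,@,[@]@@@@@@…
t=27: q0 h= 6  |,@,@,@[@]@@@@@@…
t=28: q1 h= 7  …@,@,@,[@]@@@@@@…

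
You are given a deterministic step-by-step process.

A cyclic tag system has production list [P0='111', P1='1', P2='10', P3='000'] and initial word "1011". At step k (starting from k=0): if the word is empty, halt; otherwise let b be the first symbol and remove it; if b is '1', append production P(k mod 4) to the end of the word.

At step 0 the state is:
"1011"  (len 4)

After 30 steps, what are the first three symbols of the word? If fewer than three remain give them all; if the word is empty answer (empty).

111

[0] "1011"  (len 4)
[1] "011111"  (len 6)
[2] "11111"  (len 5)
[3] "111110"  (len 6)
[4] "11110000"  (len 8)
[5] "1110000111"  (len 10)
[6] "1100001111"  (len 10)
[7] "10000111110"  (len 11)
[8] "0000111110000"  (len 13)
[9] "000111110000"  (len 12)
[10] "00111110000"  (len 11)
[11] "0111110000"  (len 10)
[12] "111110000"  (len 9)
[13] "11110000111"  (len 11)
[14] "11100001111"  (len 11)
[15] "110000111110"  (len 12)
[16] "10000111110000"  (len 14)
[17] "0000111110000111"  (len 16)
[18] "000111110000111"  (len 15)
[19] "00111110000111"  (len 14)
[20] "0111110000111"  (len 13)
[21] "111110000111"  (len 12)
[22] "111100001111"  (len 12)
[23] "1110000111110"  (len 13)
[24] "110000111110000"  (len 15)
[25] "10000111110000111"  (len 17)
[26] "00001111100001111"  (len 17)
[27] "0001111100001111"  (len 16)
[28] "001111100001111"  (len 15)
[29] "01111100001111"  (len 14)
[30] "1111100001111"  (len 13)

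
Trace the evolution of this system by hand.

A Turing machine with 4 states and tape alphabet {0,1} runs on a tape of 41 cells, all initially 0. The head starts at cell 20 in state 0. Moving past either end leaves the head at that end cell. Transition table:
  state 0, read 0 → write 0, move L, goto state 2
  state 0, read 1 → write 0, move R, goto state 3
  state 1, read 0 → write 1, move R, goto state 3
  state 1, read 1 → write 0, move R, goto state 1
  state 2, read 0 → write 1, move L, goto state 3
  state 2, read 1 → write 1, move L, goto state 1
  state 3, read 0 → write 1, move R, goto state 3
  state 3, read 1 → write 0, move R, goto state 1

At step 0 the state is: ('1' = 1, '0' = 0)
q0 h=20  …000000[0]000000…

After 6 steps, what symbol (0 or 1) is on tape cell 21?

1

k=0  q0 h=20  …000000[0]000000…
k=1  q2 h=19  …000000[0]000000…
k=2  q3 h=18  …000000[0]100000…
k=3  q3 h=19  …000001[1]000000…
k=4  q1 h=20  …000010[0]000000…
k=5  q3 h=21  …000101[0]000000…
k=6  q3 h=22  …001011[0]000000…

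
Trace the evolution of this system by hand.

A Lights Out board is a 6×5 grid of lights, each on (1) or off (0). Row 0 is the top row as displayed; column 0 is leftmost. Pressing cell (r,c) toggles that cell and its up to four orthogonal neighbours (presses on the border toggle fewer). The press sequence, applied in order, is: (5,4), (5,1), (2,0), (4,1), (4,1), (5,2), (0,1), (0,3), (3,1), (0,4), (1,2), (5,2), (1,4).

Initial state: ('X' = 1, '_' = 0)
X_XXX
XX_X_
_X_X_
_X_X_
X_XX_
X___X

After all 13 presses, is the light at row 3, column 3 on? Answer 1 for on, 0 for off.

gen 0: X_XXX
XX_X_
_X_X_
_X_X_
X_XX_
X___X
gen 1: X_XXX
XX_X_
_X_X_
_X_X_
X_XXX
X__X_
gen 2: X_XXX
XX_X_
_X_X_
_X_X_
XXXXX
_XXX_
gen 3: X_XXX
_X_X_
X__X_
XX_X_
XXXXX
_XXX_
gen 4: X_XXX
_X_X_
X__X_
X__X_
___XX
__XX_
gen 5: X_XXX
_X_X_
X__X_
XX_X_
XXXXX
_XXX_
gen 6: X_XXX
_X_X_
X__X_
XX_X_
XX_XX
_____
gen 7: _X_XX
___X_
X__X_
XX_X_
XX_XX
_____
gen 8: _XX__
_____
X__X_
XX_X_
XX_XX
_____
gen 9: _XX__
_____
XX_X_
__XX_
X__XX
_____
gen 10: _XXXX
____X
XX_X_
__XX_
X__XX
_____
gen 11: _X_XX
_XXXX
XXXX_
__XX_
X__XX
_____
gen 12: _X_XX
_XXXX
XXXX_
__XX_
X_XXX
_XXX_
gen 13: _X_X_
_XX__
XXXXX
__XX_
X_XXX
_XXX_

1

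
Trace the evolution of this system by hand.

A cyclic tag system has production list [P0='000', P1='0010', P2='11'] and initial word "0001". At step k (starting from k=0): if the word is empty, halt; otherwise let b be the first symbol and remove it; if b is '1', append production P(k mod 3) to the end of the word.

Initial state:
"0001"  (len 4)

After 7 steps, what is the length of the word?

0

k=0  "0001"  (len 4)
k=1  "001"  (len 3)
k=2  "01"  (len 2)
k=3  "1"  (len 1)
k=4  "000"  (len 3)
k=5  "00"  (len 2)
k=6  "0"  (len 1)
k=7  (halted — word empty)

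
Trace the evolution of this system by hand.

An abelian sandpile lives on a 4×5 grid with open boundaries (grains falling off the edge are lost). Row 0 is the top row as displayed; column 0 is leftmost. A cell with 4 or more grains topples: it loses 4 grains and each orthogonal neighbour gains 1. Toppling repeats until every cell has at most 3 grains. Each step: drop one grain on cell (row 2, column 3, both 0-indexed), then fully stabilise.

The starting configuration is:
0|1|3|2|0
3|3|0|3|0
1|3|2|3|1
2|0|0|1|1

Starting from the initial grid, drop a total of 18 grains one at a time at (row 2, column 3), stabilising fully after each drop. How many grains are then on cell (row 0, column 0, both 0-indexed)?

step 0: 0|1|3|2|0
3|3|0|3|0
1|3|2|3|1
2|0|0|1|1
step 1: 0|1|3|3|0
3|3|1|0|1
1|3|3|1|2
2|0|0|2|1
step 2: 0|1|3|3|0
3|3|1|0|1
1|3|3|2|2
2|0|0|2|1
step 3: 0|1|3|3|0
3|3|1|0|1
1|3|3|3|2
2|0|0|2|1
step 4: 1|2|3|3|0
0|1|3|1|1
3|1|1|1|3
2|1|1|3|1
step 5: 1|2|3|3|0
0|1|3|1|1
3|1|1|2|3
2|1|1|3|1
step 6: 1|2|3|3|0
0|1|3|1|1
3|1|1|3|3
2|1|1|3|1
step 7: 1|2|3|3|0
0|1|3|2|2
3|1|2|2|0
2|1|2|0|3
step 8: 1|2|3|3|0
0|1|3|2|2
3|1|2|3|0
2|1|2|0|3
step 9: 1|2|3|3|0
0|1|3|3|2
3|1|3|0|1
2|1|2|1|3
step 10: 1|2|3|3|0
0|1|3|3|2
3|1|3|1|1
2|1|2|1|3
step 11: 1|2|3|3|0
0|1|3|3|2
3|1|3|2|1
2|1|2|1|3
step 12: 1|2|3|3|0
0|1|3|3|2
3|1|3|3|1
2|1|2|1|3
step 13: 1|3|1|1|1
0|2|2|2|3
3|2|1|2|2
2|1|3|2|3
step 14: 1|3|1|1|1
0|2|2|2|3
3|2|1|3|2
2|1|3|2|3
step 15: 1|3|1|1|1
0|2|2|3|3
3|2|2|0|3
2|1|3|3|3
step 16: 1|3|1|1|1
0|2|2|3|3
3|2|2|1|3
2|1|3|3|3
step 17: 1|3|1|1|1
0|2|2|3|3
3|2|2|2|3
2|1|3|3|3
step 18: 1|3|1|1|1
0|2|2|3|3
3|2|2|3|3
2|1|3|3|3

1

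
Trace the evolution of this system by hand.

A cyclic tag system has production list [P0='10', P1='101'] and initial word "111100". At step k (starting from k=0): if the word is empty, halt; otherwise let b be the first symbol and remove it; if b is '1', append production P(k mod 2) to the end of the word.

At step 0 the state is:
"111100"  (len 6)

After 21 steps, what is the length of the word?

step 0: "111100"  (len 6)
step 1: "1110010"  (len 7)
step 2: "110010101"  (len 9)
step 3: "1001010110"  (len 10)
step 4: "001010110101"  (len 12)
step 5: "01010110101"  (len 11)
step 6: "1010110101"  (len 10)
step 7: "01011010110"  (len 11)
step 8: "1011010110"  (len 10)
step 9: "01101011010"  (len 11)
step 10: "1101011010"  (len 10)
step 11: "10101101010"  (len 11)
step 12: "0101101010101"  (len 13)
step 13: "101101010101"  (len 12)
step 14: "01101010101101"  (len 14)
step 15: "1101010101101"  (len 13)
step 16: "101010101101101"  (len 15)
step 17: "0101010110110110"  (len 16)
step 18: "101010110110110"  (len 15)
step 19: "0101011011011010"  (len 16)
step 20: "101011011011010"  (len 15)
step 21: "0101101101101010"  (len 16)

16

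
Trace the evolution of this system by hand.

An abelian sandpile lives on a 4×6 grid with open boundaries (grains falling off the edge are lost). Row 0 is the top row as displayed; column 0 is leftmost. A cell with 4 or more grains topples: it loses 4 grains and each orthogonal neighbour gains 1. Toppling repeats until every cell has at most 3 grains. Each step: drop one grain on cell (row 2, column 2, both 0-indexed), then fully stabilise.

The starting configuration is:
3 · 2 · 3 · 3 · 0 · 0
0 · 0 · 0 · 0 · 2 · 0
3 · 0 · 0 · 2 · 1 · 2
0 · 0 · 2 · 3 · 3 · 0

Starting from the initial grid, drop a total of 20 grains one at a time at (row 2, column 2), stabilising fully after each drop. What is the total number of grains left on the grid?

0) 3 · 2 · 3 · 3 · 0 · 0
0 · 0 · 0 · 0 · 2 · 0
3 · 0 · 0 · 2 · 1 · 2
0 · 0 · 2 · 3 · 3 · 0
1) 3 · 2 · 3 · 3 · 0 · 0
0 · 0 · 0 · 0 · 2 · 0
3 · 0 · 1 · 2 · 1 · 2
0 · 0 · 2 · 3 · 3 · 0
2) 3 · 2 · 3 · 3 · 0 · 0
0 · 0 · 0 · 0 · 2 · 0
3 · 0 · 2 · 2 · 1 · 2
0 · 0 · 2 · 3 · 3 · 0
3) 3 · 2 · 3 · 3 · 0 · 0
0 · 0 · 0 · 0 · 2 · 0
3 · 0 · 3 · 2 · 1 · 2
0 · 0 · 2 · 3 · 3 · 0
4) 3 · 2 · 3 · 3 · 0 · 0
0 · 0 · 1 · 0 · 2 · 0
3 · 1 · 0 · 3 · 1 · 2
0 · 0 · 3 · 3 · 3 · 0
5) 3 · 2 · 3 · 3 · 0 · 0
0 · 0 · 1 · 0 · 2 · 0
3 · 1 · 1 · 3 · 1 · 2
0 · 0 · 3 · 3 · 3 · 0
6) 3 · 2 · 3 · 3 · 0 · 0
0 · 0 · 1 · 0 · 2 · 0
3 · 1 · 2 · 3 · 1 · 2
0 · 0 · 3 · 3 · 3 · 0
7) 3 · 2 · 3 · 3 · 0 · 0
0 · 0 · 1 · 0 · 2 · 0
3 · 1 · 3 · 3 · 1 · 2
0 · 0 · 3 · 3 · 3 · 0
8) 3 · 2 · 3 · 3 · 0 · 0
0 · 0 · 2 · 1 · 2 · 0
3 · 2 · 2 · 1 · 3 · 2
0 · 1 · 1 · 2 · 0 · 1
9) 3 · 2 · 3 · 3 · 0 · 0
0 · 0 · 2 · 1 · 2 · 0
3 · 2 · 3 · 1 · 3 · 2
0 · 1 · 1 · 2 · 0 · 1
10) 3 · 2 · 3 · 3 · 0 · 0
0 · 0 · 3 · 1 · 2 · 0
3 · 3 · 0 · 2 · 3 · 2
0 · 1 · 2 · 2 · 0 · 1
11) 3 · 2 · 3 · 3 · 0 · 0
0 · 0 · 3 · 1 · 2 · 0
3 · 3 · 1 · 2 · 3 · 2
0 · 1 · 2 · 2 · 0 · 1
12) 3 · 2 · 3 · 3 · 0 · 0
0 · 0 · 3 · 1 · 2 · 0
3 · 3 · 2 · 2 · 3 · 2
0 · 1 · 2 · 2 · 0 · 1
13) 3 · 2 · 3 · 3 · 0 · 0
0 · 0 · 3 · 1 · 2 · 0
3 · 3 · 3 · 2 · 3 · 2
0 · 1 · 2 · 2 · 0 · 1
14) 3 · 3 · 1 · 0 · 1 · 0
1 · 2 · 1 · 3 · 2 · 0
0 · 1 · 2 · 3 · 3 · 2
1 · 2 · 3 · 2 · 0 · 1
15) 3 · 3 · 1 · 0 · 1 · 0
1 · 2 · 1 · 3 · 2 · 0
0 · 1 · 3 · 3 · 3 · 2
1 · 2 · 3 · 2 · 0 · 1
16) 3 · 3 · 1 · 1 · 2 · 0
1 · 2 · 3 · 1 · 0 · 1
0 · 2 · 2 · 3 · 1 · 3
1 · 3 · 1 · 0 · 2 · 1
17) 3 · 3 · 1 · 1 · 2 · 0
1 · 2 · 3 · 1 · 0 · 1
0 · 2 · 3 · 3 · 1 · 3
1 · 3 · 1 · 0 · 2 · 1
18) 3 · 3 · 2 · 1 · 2 · 0
1 · 3 · 0 · 3 · 0 · 1
0 · 3 · 2 · 0 · 2 · 3
1 · 3 · 2 · 1 · 2 · 1
19) 3 · 3 · 2 · 1 · 2 · 0
1 · 3 · 0 · 3 · 0 · 1
0 · 3 · 3 · 0 · 2 · 3
1 · 3 · 2 · 1 · 2 · 1
20) 0 · 1 · 3 · 1 · 2 · 0
3 · 1 · 2 · 3 · 0 · 1
1 · 2 · 2 · 1 · 2 · 3
2 · 1 · 0 · 2 · 2 · 1

36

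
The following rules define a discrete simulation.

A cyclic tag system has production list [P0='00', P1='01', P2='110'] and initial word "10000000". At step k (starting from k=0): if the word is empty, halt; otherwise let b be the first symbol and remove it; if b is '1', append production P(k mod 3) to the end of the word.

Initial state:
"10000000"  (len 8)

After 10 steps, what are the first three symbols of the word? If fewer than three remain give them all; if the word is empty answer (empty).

(empty)

[0] "10000000"  (len 8)
[1] "000000000"  (len 9)
[2] "00000000"  (len 8)
[3] "0000000"  (len 7)
[4] "000000"  (len 6)
[5] "00000"  (len 5)
[6] "0000"  (len 4)
[7] "000"  (len 3)
[8] "00"  (len 2)
[9] "0"  (len 1)
[10] (halted — word empty)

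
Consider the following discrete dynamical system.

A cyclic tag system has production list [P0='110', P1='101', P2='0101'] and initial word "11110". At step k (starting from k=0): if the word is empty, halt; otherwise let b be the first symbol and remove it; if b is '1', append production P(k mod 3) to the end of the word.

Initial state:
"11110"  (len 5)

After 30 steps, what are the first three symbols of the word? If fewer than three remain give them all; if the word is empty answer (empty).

step 0: "11110"  (len 5)
step 1: "1110110"  (len 7)
step 2: "110110101"  (len 9)
step 3: "101101010101"  (len 12)
step 4: "01101010101110"  (len 14)
step 5: "1101010101110"  (len 13)
step 6: "1010101011100101"  (len 16)
step 7: "010101011100101110"  (len 18)
step 8: "10101011100101110"  (len 17)
step 9: "01010111001011100101"  (len 20)
step 10: "1010111001011100101"  (len 19)
step 11: "010111001011100101101"  (len 21)
step 12: "10111001011100101101"  (len 20)
step 13: "0111001011100101101110"  (len 22)
step 14: "111001011100101101110"  (len 21)
step 15: "110010111001011011100101"  (len 24)
step 16: "10010111001011011100101110"  (len 26)
step 17: "0010111001011011100101110101"  (len 28)
step 18: "010111001011011100101110101"  (len 27)
step 19: "10111001011011100101110101"  (len 26)
step 20: "0111001011011100101110101101"  (len 28)
step 21: "111001011011100101110101101"  (len 27)
step 22: "11001011011100101110101101110"  (len 29)
step 23: "1001011011100101110101101110101"  (len 31)
step 24: "0010110111001011101011011101010101"  (len 34)
step 25: "010110111001011101011011101010101"  (len 33)
step 26: "10110111001011101011011101010101"  (len 32)
step 27: "01101110010111010110111010101010101"  (len 35)
step 28: "1101110010111010110111010101010101"  (len 34)
step 29: "101110010111010110111010101010101101"  (len 36)
step 30: "011100101110101101110101010101011010101"  (len 39)

011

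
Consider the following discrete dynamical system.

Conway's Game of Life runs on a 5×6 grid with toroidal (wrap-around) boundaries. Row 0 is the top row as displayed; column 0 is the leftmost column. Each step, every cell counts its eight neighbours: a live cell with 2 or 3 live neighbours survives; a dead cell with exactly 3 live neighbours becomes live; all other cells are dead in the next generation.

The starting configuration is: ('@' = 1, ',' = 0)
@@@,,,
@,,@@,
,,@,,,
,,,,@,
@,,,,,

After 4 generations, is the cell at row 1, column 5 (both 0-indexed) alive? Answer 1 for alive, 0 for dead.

k=0  @@@,,,
@,,@@,
,,@,,,
,,,,@,
@,,,,,
k=1  @,@@,,
@,,@,@
,,,,@@
,,,,,,
@,,,,@
k=2  ,,@@,,
@@@@,,
@,,,@@
@,,,@,
@@,,,@
k=3  ,,,@@@
@,,,,,
,,@,@,
,,,,@,
@@@@@@
k=4  ,,,,,,
,,,,,,
,,,@,@
@,,,,,
@@@,,,

0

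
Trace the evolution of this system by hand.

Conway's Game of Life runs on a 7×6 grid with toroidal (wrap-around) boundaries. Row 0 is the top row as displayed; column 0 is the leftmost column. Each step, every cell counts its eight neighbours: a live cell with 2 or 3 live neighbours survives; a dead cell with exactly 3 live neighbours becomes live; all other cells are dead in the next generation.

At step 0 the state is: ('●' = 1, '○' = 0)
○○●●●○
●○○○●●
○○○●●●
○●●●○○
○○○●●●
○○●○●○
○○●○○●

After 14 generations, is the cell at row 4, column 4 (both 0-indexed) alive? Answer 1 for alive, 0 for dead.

gen 0: ○○●●●○
●○○○●●
○○○●●●
○●●●○○
○○○●●●
○○●○●○
○○●○○●
gen 1: ●●●○○○
●○●○○○
○●○○○○
●○○○○○
○●○○○●
○○●○○○
○●●○○●
gen 2: ○○○●○●
●○●○○○
●●○○○○
●●○○○○
●●○○○○
○○●○○○
○○○●○○
gen 3: ○○●●●○
●○●○○●
○○●○○●
○○●○○●
●○●○○○
○●●○○○
○○●●●○
gen 4: ○○○○○○
●○●○○●
○○●●●●
●○●●○●
●○●●○○
○○○○○○
○○○○●○
gen 5: ○○○○○●
●●●○○●
○○○○○○
●○○○○○
●○●●●●
○○○●○○
○○○○○○
gen 6: ○●○○○●
●●○○○●
○○○○○●
●●○●●○
●●●●●●
○○●●○●
○○○○○○
gen 7: ○●○○○●
○●○○●●
○○●○○○
○○○○○○
○○○○○○
○○○○○●
●○●○●○
gen 8: ○●●●○○
○●●○●●
○○○○○○
○○○○○○
○○○○○○
○○○○○●
●●○○●○
gen 9: ○○○○○○
●●○○●○
○○○○○○
○○○○○○
○○○○○○
●○○○○●
●●○●●●
gen 10: ○○●●○○
○○○○○○
○○○○○○
○○○○○○
○○○○○○
○●○○○○
○●○○●○
gen 11: ○○●●○○
○○○○○○
○○○○○○
○○○○○○
○○○○○○
○○○○○○
○●○●○○
gen 12: ○○●●○○
○○○○○○
○○○○○○
○○○○○○
○○○○○○
○○○○○○
○○○●○○
gen 13: ○○●●○○
○○○○○○
○○○○○○
○○○○○○
○○○○○○
○○○○○○
○○●●○○
gen 14: ○○●●○○
○○○○○○
○○○○○○
○○○○○○
○○○○○○
○○○○○○
○○●●○○

0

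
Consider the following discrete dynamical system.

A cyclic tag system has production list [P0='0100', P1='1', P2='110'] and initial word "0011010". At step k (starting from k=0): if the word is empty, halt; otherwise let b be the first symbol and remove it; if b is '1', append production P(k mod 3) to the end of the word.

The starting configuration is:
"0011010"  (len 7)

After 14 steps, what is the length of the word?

10

k=0  "0011010"  (len 7)
k=1  "011010"  (len 6)
k=2  "11010"  (len 5)
k=3  "1010110"  (len 7)
k=4  "0101100100"  (len 10)
k=5  "101100100"  (len 9)
k=6  "01100100110"  (len 11)
k=7  "1100100110"  (len 10)
k=8  "1001001101"  (len 10)
k=9  "001001101110"  (len 12)
k=10  "01001101110"  (len 11)
k=11  "1001101110"  (len 10)
k=12  "001101110110"  (len 12)
k=13  "01101110110"  (len 11)
k=14  "1101110110"  (len 10)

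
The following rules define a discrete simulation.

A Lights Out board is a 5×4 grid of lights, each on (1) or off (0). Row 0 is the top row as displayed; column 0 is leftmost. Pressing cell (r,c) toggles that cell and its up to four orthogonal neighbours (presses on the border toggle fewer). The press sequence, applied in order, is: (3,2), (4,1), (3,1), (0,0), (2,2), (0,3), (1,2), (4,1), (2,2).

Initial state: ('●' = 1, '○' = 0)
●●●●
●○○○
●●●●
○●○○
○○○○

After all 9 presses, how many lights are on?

gen 0: ●●●●
●○○○
●●●●
○●○○
○○○○
gen 1: ●●●●
●○○○
●●○●
○○●●
○○●○
gen 2: ●●●●
●○○○
●●○●
○●●●
●●○○
gen 3: ●●●●
●○○○
●○○●
●○○●
●○○○
gen 4: ○○●●
○○○○
●○○●
●○○●
●○○○
gen 5: ○○●●
○○●○
●●●○
●○●●
●○○○
gen 6: ○○○○
○○●●
●●●○
●○●●
●○○○
gen 7: ○○●○
○●○○
●●○○
●○●●
●○○○
gen 8: ○○●○
○●○○
●●○○
●●●●
○●●○
gen 9: ○○●○
○●●○
●○●●
●●○●
○●●○

11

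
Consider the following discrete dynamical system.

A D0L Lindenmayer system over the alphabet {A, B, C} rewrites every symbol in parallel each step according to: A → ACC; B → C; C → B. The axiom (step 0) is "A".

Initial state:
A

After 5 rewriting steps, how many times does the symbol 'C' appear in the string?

k=0  A
k=1  ACC
k=2  ACCBB
k=3  ACCBBCC
k=4  ACCBBCCBB
k=5  ACCBBCCBBCC

6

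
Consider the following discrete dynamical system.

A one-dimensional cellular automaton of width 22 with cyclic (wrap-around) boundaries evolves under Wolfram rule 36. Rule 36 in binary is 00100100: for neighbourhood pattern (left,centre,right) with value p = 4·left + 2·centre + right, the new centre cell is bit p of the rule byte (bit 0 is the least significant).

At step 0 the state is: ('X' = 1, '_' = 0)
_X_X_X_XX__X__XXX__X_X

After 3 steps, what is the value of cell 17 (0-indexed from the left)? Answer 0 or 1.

0

k=0  _X_X_X_XX__X__XXX__X_X
k=1  XXXXXXX____X_______XXX
k=2  ___________X__________
k=3  ___________X__________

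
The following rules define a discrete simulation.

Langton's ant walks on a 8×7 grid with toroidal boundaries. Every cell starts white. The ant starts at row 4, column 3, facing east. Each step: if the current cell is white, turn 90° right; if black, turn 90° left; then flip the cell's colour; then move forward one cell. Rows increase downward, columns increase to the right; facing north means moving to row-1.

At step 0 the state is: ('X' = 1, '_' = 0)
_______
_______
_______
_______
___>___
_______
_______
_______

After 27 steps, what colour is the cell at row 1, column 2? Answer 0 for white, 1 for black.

1

0) _______
_______
_______
_______
___>___
_______
_______
_______
1) _______
_______
_______
_______
___X___
___v___
_______
_______
2) _______
_______
_______
_______
___X___
__<X___
_______
_______
3) _______
_______
_______
_______
__^X___
__XX___
_______
_______
4) _______
_______
_______
_______
__X>___
__XX___
_______
_______
5) _______
_______
_______
___^___
__X____
__XX___
_______
_______
6) _______
_______
_______
___X>__
__X____
__XX___
_______
_______
7) _______
_______
_______
___XX__
__X_v__
__XX___
_______
_______
8) _______
_______
_______
___XX__
__X<X__
__XX___
_______
_______
9) _______
_______
_______
___^X__
__XXX__
__XX___
_______
_______
10) _______
_______
_______
__<_X__
__XXX__
__XX___
_______
_______
11) _______
_______
__^____
__X_X__
__XXX__
__XX___
_______
_______
12) _______
_______
__X>___
__X_X__
__XXX__
__XX___
_______
_______
13) _______
_______
__XX___
__XvX__
__XXX__
__XX___
_______
_______
14) _______
_______
__XX___
__<XX__
__XXX__
__XX___
_______
_______
15) _______
_______
__XX___
___XX__
__vXX__
__XX___
_______
_______
16) _______
_______
__XX___
___XX__
___>X__
__XX___
_______
_______
17) _______
_______
__XX___
___^X__
____X__
__XX___
_______
_______
18) _______
_______
__XX___
__<_X__
____X__
__XX___
_______
_______
19) _______
_______
__^X___
__X_X__
____X__
__XX___
_______
_______
20) _______
_______
_<_X___
__X_X__
____X__
__XX___
_______
_______
21) _______
_^_____
_X_X___
__X_X__
____X__
__XX___
_______
_______
22) _______
_X>____
_X_X___
__X_X__
____X__
__XX___
_______
_______
23) _______
_XX____
_XvX___
__X_X__
____X__
__XX___
_______
_______
24) _______
_XX____
_<XX___
__X_X__
____X__
__XX___
_______
_______
25) _______
_XX____
__XX___
_vX_X__
____X__
__XX___
_______
_______
26) _______
_XX____
__XX___
<XX_X__
____X__
__XX___
_______
_______
27) _______
_XX____
^_XX___
XXX_X__
____X__
__XX___
_______
_______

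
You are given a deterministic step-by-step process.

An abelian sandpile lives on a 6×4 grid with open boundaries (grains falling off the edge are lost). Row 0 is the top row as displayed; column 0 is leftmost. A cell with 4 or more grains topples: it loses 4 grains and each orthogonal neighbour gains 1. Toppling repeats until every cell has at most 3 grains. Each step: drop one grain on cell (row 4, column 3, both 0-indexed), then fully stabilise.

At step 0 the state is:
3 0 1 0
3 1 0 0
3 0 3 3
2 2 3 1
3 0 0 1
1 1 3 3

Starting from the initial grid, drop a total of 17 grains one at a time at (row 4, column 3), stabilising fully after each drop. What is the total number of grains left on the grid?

k=0  3 0 1 0
3 1 0 0
3 0 3 3
2 2 3 1
3 0 0 1
1 1 3 3
k=1  3 0 1 0
3 1 0 0
3 0 3 3
2 2 3 1
3 0 0 2
1 1 3 3
k=2  3 0 1 0
3 1 0 0
3 0 3 3
2 2 3 1
3 0 0 3
1 1 3 3
k=3  3 0 1 0
3 1 0 0
3 0 3 3
2 2 3 2
3 0 2 1
1 2 0 1
k=4  3 0 1 0
3 1 0 0
3 0 3 3
2 2 3 2
3 0 2 2
1 2 0 1
k=5  3 0 1 0
3 1 0 0
3 0 3 3
2 2 3 2
3 0 2 3
1 2 0 1
k=6  3 0 1 0
3 1 0 0
3 0 3 3
2 2 3 3
3 0 3 0
1 2 0 2
k=7  3 0 1 0
3 1 0 0
3 0 3 3
2 2 3 3
3 0 3 1
1 2 0 2
k=8  3 0 1 0
3 1 0 0
3 0 3 3
2 2 3 3
3 0 3 2
1 2 0 2
k=9  3 0 1 0
3 1 0 0
3 0 3 3
2 2 3 3
3 0 3 3
1 2 0 2
k=10  3 0 1 0
3 1 1 1
3 1 1 1
2 3 2 2
3 1 1 2
1 2 1 3
k=11  3 0 1 0
3 1 1 1
3 1 1 1
2 3 2 2
3 1 1 3
1 2 1 3
k=12  3 0 1 0
3 1 1 1
3 1 1 1
2 3 2 3
3 1 2 1
1 2 2 0
k=13  3 0 1 0
3 1 1 1
3 1 1 1
2 3 2 3
3 1 2 2
1 2 2 0
k=14  3 0 1 0
3 1 1 1
3 1 1 1
2 3 2 3
3 1 2 3
1 2 2 0
k=15  3 0 1 0
3 1 1 1
3 1 1 2
2 3 3 0
3 1 3 1
1 2 2 1
k=16  3 0 1 0
3 1 1 1
3 1 1 2
2 3 3 0
3 1 3 2
1 2 2 1
k=17  3 0 1 0
3 1 1 1
3 1 1 2
2 3 3 0
3 1 3 3
1 2 2 1

41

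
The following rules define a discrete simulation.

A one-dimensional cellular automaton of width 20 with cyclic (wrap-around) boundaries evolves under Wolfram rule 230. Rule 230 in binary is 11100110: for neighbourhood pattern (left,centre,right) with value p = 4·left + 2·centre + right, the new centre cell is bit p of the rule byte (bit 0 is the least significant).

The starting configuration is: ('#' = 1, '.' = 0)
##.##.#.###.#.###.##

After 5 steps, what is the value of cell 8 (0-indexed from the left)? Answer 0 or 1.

step 0: ##.##.#.###.#.###.##
step 1: ###.####.#####.###.#
step 2: ####.####.#####.###.
step 3: .####.####.#####.###
step 4: #.####.####.#####.##
step 5: ##.####.####.#####.#

1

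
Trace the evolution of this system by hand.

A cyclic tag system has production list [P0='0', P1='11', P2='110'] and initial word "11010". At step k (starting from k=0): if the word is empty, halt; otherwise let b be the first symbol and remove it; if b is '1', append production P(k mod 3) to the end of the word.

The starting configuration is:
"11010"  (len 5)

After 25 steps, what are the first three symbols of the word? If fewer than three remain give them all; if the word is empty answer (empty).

k=0  "11010"  (len 5)
k=1  "10100"  (len 5)
k=2  "010011"  (len 6)
k=3  "10011"  (len 5)
k=4  "00110"  (len 5)
k=5  "0110"  (len 4)
k=6  "110"  (len 3)
k=7  "100"  (len 3)
k=8  "0011"  (len 4)
k=9  "011"  (len 3)
k=10  "11"  (len 2)
k=11  "111"  (len 3)
k=12  "11110"  (len 5)
k=13  "11100"  (len 5)
k=14  "110011"  (len 6)
k=15  "10011110"  (len 8)
k=16  "00111100"  (len 8)
k=17  "0111100"  (len 7)
k=18  "111100"  (len 6)
k=19  "111000"  (len 6)
k=20  "1100011"  (len 7)
k=21  "100011110"  (len 9)
k=22  "000111100"  (len 9)
k=23  "00111100"  (len 8)
k=24  "0111100"  (len 7)
k=25  "111100"  (len 6)

111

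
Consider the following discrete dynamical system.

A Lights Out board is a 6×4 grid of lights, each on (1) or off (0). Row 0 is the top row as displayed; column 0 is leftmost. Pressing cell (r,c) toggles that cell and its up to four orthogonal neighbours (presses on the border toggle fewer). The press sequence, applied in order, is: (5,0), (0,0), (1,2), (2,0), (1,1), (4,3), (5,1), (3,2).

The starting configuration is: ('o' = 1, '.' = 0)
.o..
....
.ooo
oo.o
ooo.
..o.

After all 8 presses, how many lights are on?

gen 0: .o..
....
.ooo
oo.o
ooo.
..o.
gen 1: .o..
....
.ooo
oo.o
.oo.
ooo.
gen 2: o...
o...
.ooo
oo.o
.oo.
ooo.
gen 3: o.o.
oooo
.o.o
oo.o
.oo.
ooo.
gen 4: o.o.
.ooo
o..o
.o.o
.oo.
ooo.
gen 5: ooo.
o..o
oo.o
.o.o
.oo.
ooo.
gen 6: ooo.
o..o
oo.o
.o..
.o.o
oooo
gen 7: ooo.
o..o
oo.o
.o..
...o
...o
gen 8: ooo.
o..o
oooo
..oo
..oo
...o

14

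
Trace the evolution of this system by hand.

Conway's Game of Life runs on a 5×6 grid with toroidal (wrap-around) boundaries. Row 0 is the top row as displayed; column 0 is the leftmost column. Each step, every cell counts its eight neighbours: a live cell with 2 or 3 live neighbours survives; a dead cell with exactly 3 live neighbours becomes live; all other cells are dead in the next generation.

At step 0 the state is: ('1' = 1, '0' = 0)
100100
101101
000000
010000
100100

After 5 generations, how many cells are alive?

0) 100100
101101
000000
010000
100100
1) 100100
111111
111000
000000
111000
2) 000000
000010
000010
000000
111000
3) 010000
000000
000000
010000
010000
4) 000000
000000
000000
000000
111000
5) 010000
000000
000000
010000
010000

3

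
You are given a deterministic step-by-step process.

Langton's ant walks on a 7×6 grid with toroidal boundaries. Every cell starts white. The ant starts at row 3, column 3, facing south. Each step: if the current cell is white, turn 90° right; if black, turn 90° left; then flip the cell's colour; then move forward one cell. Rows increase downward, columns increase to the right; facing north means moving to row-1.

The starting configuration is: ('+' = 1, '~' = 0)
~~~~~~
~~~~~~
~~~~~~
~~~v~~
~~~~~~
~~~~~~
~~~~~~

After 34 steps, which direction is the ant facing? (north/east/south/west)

north

step 0: ~~~~~~
~~~~~~
~~~~~~
~~~v~~
~~~~~~
~~~~~~
~~~~~~
step 1: ~~~~~~
~~~~~~
~~~~~~
~~<+~~
~~~~~~
~~~~~~
~~~~~~
step 2: ~~~~~~
~~~~~~
~~^~~~
~~++~~
~~~~~~
~~~~~~
~~~~~~
step 3: ~~~~~~
~~~~~~
~~+>~~
~~++~~
~~~~~~
~~~~~~
~~~~~~
step 4: ~~~~~~
~~~~~~
~~++~~
~~+v~~
~~~~~~
~~~~~~
~~~~~~
step 5: ~~~~~~
~~~~~~
~~++~~
~~+~>~
~~~~~~
~~~~~~
~~~~~~
step 6: ~~~~~~
~~~~~~
~~++~~
~~+~+~
~~~~v~
~~~~~~
~~~~~~
step 7: ~~~~~~
~~~~~~
~~++~~
~~+~+~
~~~<+~
~~~~~~
~~~~~~
step 8: ~~~~~~
~~~~~~
~~++~~
~~+^+~
~~~++~
~~~~~~
~~~~~~
step 9: ~~~~~~
~~~~~~
~~++~~
~~++>~
~~~++~
~~~~~~
~~~~~~
step 10: ~~~~~~
~~~~~~
~~++^~
~~++~~
~~~++~
~~~~~~
~~~~~~
step 11: ~~~~~~
~~~~~~
~~+++>
~~++~~
~~~++~
~~~~~~
~~~~~~
step 12: ~~~~~~
~~~~~~
~~++++
~~++~v
~~~++~
~~~~~~
~~~~~~
step 13: ~~~~~~
~~~~~~
~~++++
~~++<+
~~~++~
~~~~~~
~~~~~~
step 14: ~~~~~~
~~~~~~
~~++^+
~~++++
~~~++~
~~~~~~
~~~~~~
step 15: ~~~~~~
~~~~~~
~~+<~+
~~++++
~~~++~
~~~~~~
~~~~~~
step 16: ~~~~~~
~~~~~~
~~+~~+
~~+v++
~~~++~
~~~~~~
~~~~~~
step 17: ~~~~~~
~~~~~~
~~+~~+
~~+~>+
~~~++~
~~~~~~
~~~~~~
step 18: ~~~~~~
~~~~~~
~~+~^+
~~+~~+
~~~++~
~~~~~~
~~~~~~
step 19: ~~~~~~
~~~~~~
~~+~+>
~~+~~+
~~~++~
~~~~~~
~~~~~~
step 20: ~~~~~~
~~~~~^
~~+~+~
~~+~~+
~~~++~
~~~~~~
~~~~~~
step 21: ~~~~~~
>~~~~+
~~+~+~
~~+~~+
~~~++~
~~~~~~
~~~~~~
step 22: ~~~~~~
+~~~~+
v~+~+~
~~+~~+
~~~++~
~~~~~~
~~~~~~
step 23: ~~~~~~
+~~~~+
+~+~+<
~~+~~+
~~~++~
~~~~~~
~~~~~~
step 24: ~~~~~~
+~~~~^
+~+~++
~~+~~+
~~~++~
~~~~~~
~~~~~~
step 25: ~~~~~~
+~~~<~
+~+~++
~~+~~+
~~~++~
~~~~~~
~~~~~~
step 26: ~~~~^~
+~~~+~
+~+~++
~~+~~+
~~~++~
~~~~~~
~~~~~~
step 27: ~~~~+>
+~~~+~
+~+~++
~~+~~+
~~~++~
~~~~~~
~~~~~~
step 28: ~~~~++
+~~~+v
+~+~++
~~+~~+
~~~++~
~~~~~~
~~~~~~
step 29: ~~~~++
+~~~<+
+~+~++
~~+~~+
~~~++~
~~~~~~
~~~~~~
step 30: ~~~~++
+~~~~+
+~+~v+
~~+~~+
~~~++~
~~~~~~
~~~~~~
step 31: ~~~~++
+~~~~+
+~+~~>
~~+~~+
~~~++~
~~~~~~
~~~~~~
step 32: ~~~~++
+~~~~^
+~+~~~
~~+~~+
~~~++~
~~~~~~
~~~~~~
step 33: ~~~~++
+~~~<~
+~+~~~
~~+~~+
~~~++~
~~~~~~
~~~~~~
step 34: ~~~~^+
+~~~+~
+~+~~~
~~+~~+
~~~++~
~~~~~~
~~~~~~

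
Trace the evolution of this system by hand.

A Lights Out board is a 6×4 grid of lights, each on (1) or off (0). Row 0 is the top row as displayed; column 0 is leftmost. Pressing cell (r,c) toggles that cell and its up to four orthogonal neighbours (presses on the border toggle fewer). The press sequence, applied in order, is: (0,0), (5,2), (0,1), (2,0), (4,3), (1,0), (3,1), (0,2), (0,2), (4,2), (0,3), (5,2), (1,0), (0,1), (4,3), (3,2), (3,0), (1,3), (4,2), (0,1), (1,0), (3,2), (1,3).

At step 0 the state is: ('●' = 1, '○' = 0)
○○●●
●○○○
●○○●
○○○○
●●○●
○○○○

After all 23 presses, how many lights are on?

[0] ○○●●
●○○○
●○○●
○○○○
●●○●
○○○○
[1] ●●●●
○○○○
●○○●
○○○○
●●○●
○○○○
[2] ●●●●
○○○○
●○○●
○○○○
●●●●
○●●●
[3] ○○○●
○●○○
●○○●
○○○○
●●●●
○●●●
[4] ○○○●
●●○○
○●○●
●○○○
●●●●
○●●●
[5] ○○○●
●●○○
○●○●
●○○●
●●○○
○●●○
[6] ●○○●
○○○○
●●○●
●○○●
●●○○
○●●○
[7] ●○○●
○○○○
●○○●
○●●●
●○○○
○●●○
[8] ●●●○
○○●○
●○○●
○●●●
●○○○
○●●○
[9] ●○○●
○○○○
●○○●
○●●●
●○○○
○●●○
[10] ●○○●
○○○○
●○○●
○●○●
●●●●
○●○○
[11] ●○●○
○○○●
●○○●
○●○●
●●●●
○●○○
[12] ●○●○
○○○●
●○○●
○●○●
●●○●
○○●●
[13] ○○●○
●●○●
○○○●
○●○●
●●○●
○○●●
[14] ●●○○
●○○●
○○○●
○●○●
●●○●
○○●●
[15] ●●○○
●○○●
○○○●
○●○○
●●●○
○○●○
[16] ●●○○
●○○●
○○●●
○○●●
●●○○
○○●○
[17] ●●○○
●○○●
●○●●
●●●●
○●○○
○○●○
[18] ●●○●
●○●○
●○●○
●●●●
○●○○
○○●○
[19] ●●○●
●○●○
●○●○
●●○●
○○●●
○○○○
[20] ○○●●
●●●○
●○●○
●●○●
○○●●
○○○○
[21] ●○●●
○○●○
○○●○
●●○●
○○●●
○○○○
[22] ●○●●
○○●○
○○○○
●○●○
○○○●
○○○○
[23] ●○●○
○○○●
○○○●
●○●○
○○○●
○○○○

7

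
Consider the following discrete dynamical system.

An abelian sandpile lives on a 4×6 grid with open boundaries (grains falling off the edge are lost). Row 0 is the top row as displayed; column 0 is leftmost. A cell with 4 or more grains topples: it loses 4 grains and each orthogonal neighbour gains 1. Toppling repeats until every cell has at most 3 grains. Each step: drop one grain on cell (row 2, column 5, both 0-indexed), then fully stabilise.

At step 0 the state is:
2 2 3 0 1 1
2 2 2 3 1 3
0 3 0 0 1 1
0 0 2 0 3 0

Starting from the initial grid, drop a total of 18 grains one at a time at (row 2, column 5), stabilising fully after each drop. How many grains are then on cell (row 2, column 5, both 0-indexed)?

0

k=0  2 2 3 0 1 1
2 2 2 3 1 3
0 3 0 0 1 1
0 0 2 0 3 0
k=1  2 2 3 0 1 1
2 2 2 3 1 3
0 3 0 0 1 2
0 0 2 0 3 0
k=2  2 2 3 0 1 1
2 2 2 3 1 3
0 3 0 0 1 3
0 0 2 0 3 0
k=3  2 2 3 0 1 2
2 2 2 3 2 0
0 3 0 0 2 1
0 0 2 0 3 1
k=4  2 2 3 0 1 2
2 2 2 3 2 0
0 3 0 0 2 2
0 0 2 0 3 1
k=5  2 2 3 0 1 2
2 2 2 3 2 0
0 3 0 0 2 3
0 0 2 0 3 1
k=6  2 2 3 0 1 2
2 2 2 3 2 1
0 3 0 0 3 0
0 0 2 0 3 2
k=7  2 2 3 0 1 2
2 2 2 3 2 1
0 3 0 0 3 1
0 0 2 0 3 2
k=8  2 2 3 0 1 2
2 2 2 3 2 1
0 3 0 0 3 2
0 0 2 0 3 2
k=9  2 2 3 0 1 2
2 2 2 3 2 1
0 3 0 0 3 3
0 0 2 0 3 2
k=10  2 2 3 0 1 2
2 2 2 3 3 2
0 3 0 1 1 2
0 0 2 1 1 0
k=11  2 2 3 0 1 2
2 2 2 3 3 2
0 3 0 1 1 3
0 0 2 1 1 0
k=12  2 2 3 0 1 2
2 2 2 3 3 3
0 3 0 1 2 0
0 0 2 1 1 1
k=13  2 2 3 0 1 2
2 2 2 3 3 3
0 3 0 1 2 1
0 0 2 1 1 1
k=14  2 2 3 0 1 2
2 2 2 3 3 3
0 3 0 1 2 2
0 0 2 1 1 1
k=15  2 2 3 0 1 2
2 2 2 3 3 3
0 3 0 1 2 3
0 0 2 1 1 1
k=16  2 2 3 1 2 3
2 2 3 0 2 1
0 3 0 3 0 2
0 0 2 1 2 2
k=17  2 2 3 1 2 3
2 2 3 0 2 1
0 3 0 3 0 3
0 0 2 1 2 2
k=18  2 2 3 1 2 3
2 2 3 0 2 2
0 3 0 3 1 0
0 0 2 1 2 3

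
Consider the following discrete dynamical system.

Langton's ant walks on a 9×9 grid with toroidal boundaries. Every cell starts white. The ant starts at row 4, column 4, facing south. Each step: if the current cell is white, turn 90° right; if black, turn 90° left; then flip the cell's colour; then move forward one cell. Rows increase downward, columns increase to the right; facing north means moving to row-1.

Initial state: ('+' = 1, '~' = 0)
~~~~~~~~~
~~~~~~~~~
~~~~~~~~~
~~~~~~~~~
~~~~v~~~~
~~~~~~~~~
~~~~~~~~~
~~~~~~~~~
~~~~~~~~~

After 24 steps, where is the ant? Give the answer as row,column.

gen 0: ~~~~~~~~~
~~~~~~~~~
~~~~~~~~~
~~~~~~~~~
~~~~v~~~~
~~~~~~~~~
~~~~~~~~~
~~~~~~~~~
~~~~~~~~~
gen 1: ~~~~~~~~~
~~~~~~~~~
~~~~~~~~~
~~~~~~~~~
~~~<+~~~~
~~~~~~~~~
~~~~~~~~~
~~~~~~~~~
~~~~~~~~~
gen 2: ~~~~~~~~~
~~~~~~~~~
~~~~~~~~~
~~~^~~~~~
~~~++~~~~
~~~~~~~~~
~~~~~~~~~
~~~~~~~~~
~~~~~~~~~
gen 3: ~~~~~~~~~
~~~~~~~~~
~~~~~~~~~
~~~+>~~~~
~~~++~~~~
~~~~~~~~~
~~~~~~~~~
~~~~~~~~~
~~~~~~~~~
gen 4: ~~~~~~~~~
~~~~~~~~~
~~~~~~~~~
~~~++~~~~
~~~+v~~~~
~~~~~~~~~
~~~~~~~~~
~~~~~~~~~
~~~~~~~~~
gen 5: ~~~~~~~~~
~~~~~~~~~
~~~~~~~~~
~~~++~~~~
~~~+~>~~~
~~~~~~~~~
~~~~~~~~~
~~~~~~~~~
~~~~~~~~~
gen 6: ~~~~~~~~~
~~~~~~~~~
~~~~~~~~~
~~~++~~~~
~~~+~+~~~
~~~~~v~~~
~~~~~~~~~
~~~~~~~~~
~~~~~~~~~
gen 7: ~~~~~~~~~
~~~~~~~~~
~~~~~~~~~
~~~++~~~~
~~~+~+~~~
~~~~<+~~~
~~~~~~~~~
~~~~~~~~~
~~~~~~~~~
gen 8: ~~~~~~~~~
~~~~~~~~~
~~~~~~~~~
~~~++~~~~
~~~+^+~~~
~~~~++~~~
~~~~~~~~~
~~~~~~~~~
~~~~~~~~~
gen 9: ~~~~~~~~~
~~~~~~~~~
~~~~~~~~~
~~~++~~~~
~~~++>~~~
~~~~++~~~
~~~~~~~~~
~~~~~~~~~
~~~~~~~~~
gen 10: ~~~~~~~~~
~~~~~~~~~
~~~~~~~~~
~~~++^~~~
~~~++~~~~
~~~~++~~~
~~~~~~~~~
~~~~~~~~~
~~~~~~~~~
gen 11: ~~~~~~~~~
~~~~~~~~~
~~~~~~~~~
~~~+++>~~
~~~++~~~~
~~~~++~~~
~~~~~~~~~
~~~~~~~~~
~~~~~~~~~
gen 12: ~~~~~~~~~
~~~~~~~~~
~~~~~~~~~
~~~++++~~
~~~++~v~~
~~~~++~~~
~~~~~~~~~
~~~~~~~~~
~~~~~~~~~
gen 13: ~~~~~~~~~
~~~~~~~~~
~~~~~~~~~
~~~++++~~
~~~++<+~~
~~~~++~~~
~~~~~~~~~
~~~~~~~~~
~~~~~~~~~
gen 14: ~~~~~~~~~
~~~~~~~~~
~~~~~~~~~
~~~++^+~~
~~~++++~~
~~~~++~~~
~~~~~~~~~
~~~~~~~~~
~~~~~~~~~
gen 15: ~~~~~~~~~
~~~~~~~~~
~~~~~~~~~
~~~+<~+~~
~~~++++~~
~~~~++~~~
~~~~~~~~~
~~~~~~~~~
~~~~~~~~~
gen 16: ~~~~~~~~~
~~~~~~~~~
~~~~~~~~~
~~~+~~+~~
~~~+v++~~
~~~~++~~~
~~~~~~~~~
~~~~~~~~~
~~~~~~~~~
gen 17: ~~~~~~~~~
~~~~~~~~~
~~~~~~~~~
~~~+~~+~~
~~~+~>+~~
~~~~++~~~
~~~~~~~~~
~~~~~~~~~
~~~~~~~~~
gen 18: ~~~~~~~~~
~~~~~~~~~
~~~~~~~~~
~~~+~^+~~
~~~+~~+~~
~~~~++~~~
~~~~~~~~~
~~~~~~~~~
~~~~~~~~~
gen 19: ~~~~~~~~~
~~~~~~~~~
~~~~~~~~~
~~~+~+>~~
~~~+~~+~~
~~~~++~~~
~~~~~~~~~
~~~~~~~~~
~~~~~~~~~
gen 20: ~~~~~~~~~
~~~~~~~~~
~~~~~~^~~
~~~+~+~~~
~~~+~~+~~
~~~~++~~~
~~~~~~~~~
~~~~~~~~~
~~~~~~~~~
gen 21: ~~~~~~~~~
~~~~~~~~~
~~~~~~+>~
~~~+~+~~~
~~~+~~+~~
~~~~++~~~
~~~~~~~~~
~~~~~~~~~
~~~~~~~~~
gen 22: ~~~~~~~~~
~~~~~~~~~
~~~~~~++~
~~~+~+~v~
~~~+~~+~~
~~~~++~~~
~~~~~~~~~
~~~~~~~~~
~~~~~~~~~
gen 23: ~~~~~~~~~
~~~~~~~~~
~~~~~~++~
~~~+~+<+~
~~~+~~+~~
~~~~++~~~
~~~~~~~~~
~~~~~~~~~
~~~~~~~~~
gen 24: ~~~~~~~~~
~~~~~~~~~
~~~~~~^+~
~~~+~+++~
~~~+~~+~~
~~~~++~~~
~~~~~~~~~
~~~~~~~~~
~~~~~~~~~

2,6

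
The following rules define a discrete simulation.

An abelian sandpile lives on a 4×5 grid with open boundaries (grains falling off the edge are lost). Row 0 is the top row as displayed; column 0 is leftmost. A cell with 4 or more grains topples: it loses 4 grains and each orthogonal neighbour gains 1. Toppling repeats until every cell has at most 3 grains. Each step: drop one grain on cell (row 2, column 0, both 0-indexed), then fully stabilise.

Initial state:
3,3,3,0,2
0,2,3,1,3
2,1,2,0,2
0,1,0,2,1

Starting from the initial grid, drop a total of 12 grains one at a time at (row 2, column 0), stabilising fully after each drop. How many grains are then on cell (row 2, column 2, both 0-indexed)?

[0] 3,3,3,0,2
0,2,3,1,3
2,1,2,0,2
0,1,0,2,1
[1] 3,3,3,0,2
0,2,3,1,3
3,1,2,0,2
0,1,0,2,1
[2] 3,3,3,0,2
1,2,3,1,3
0,2,2,0,2
1,1,0,2,1
[3] 3,3,3,0,2
1,2,3,1,3
1,2,2,0,2
1,1,0,2,1
[4] 3,3,3,0,2
1,2,3,1,3
2,2,2,0,2
1,1,0,2,1
[5] 3,3,3,0,2
1,2,3,1,3
3,2,2,0,2
1,1,0,2,1
[6] 3,3,3,0,2
2,2,3,1,3
0,3,2,0,2
2,1,0,2,1
[7] 3,3,3,0,2
2,2,3,1,3
1,3,2,0,2
2,1,0,2,1
[8] 3,3,3,0,2
2,2,3,1,3
2,3,2,0,2
2,1,0,2,1
[9] 3,3,3,0,2
2,2,3,1,3
3,3,2,0,2
2,1,0,2,1
[10] 3,3,3,0,2
3,3,3,1,3
1,0,3,0,2
3,2,0,2,1
[11] 3,3,3,0,2
3,3,3,1,3
2,0,3,0,2
3,2,0,2,1
[12] 3,3,3,0,2
3,3,3,1,3
3,0,3,0,2
3,2,0,2,1

3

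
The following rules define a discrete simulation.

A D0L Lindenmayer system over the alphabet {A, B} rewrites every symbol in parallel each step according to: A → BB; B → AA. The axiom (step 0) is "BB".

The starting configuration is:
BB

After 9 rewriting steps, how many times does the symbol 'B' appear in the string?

0

0) BB
1) AAAA
2) BBBBBBBB
3) AAAAAAAAAAAAAAAA
4) BBBBBBBBBBBBBBBBBBBBBBBBBBBBBBBB
5) AAAAAAAAAAAAAAAAAAAAAAAAAAAAAAAAAAAAAAAAAAAAAAAAAAAAAAAAAAAAAAAA
6) BBBBBBBBBBBBBBBBBBBBBBBBBBBBBBBBBBBBBBBBBBBBBBBBBBBBBBBBBB…BBBBBBBBBBBBBBBBBBBBBBBBBBBBBBBBBBBBBBBBBBBBBBBBBBBBBBBBBB  (len 128)
7) AAAAAAAAAAAAAAAAAAAAAAAAAAAAAAAAAAAAAAAAAAAAAAAAAAAAAAAAAA…AAAAAAAAAAAAAAAAAAAAAAAAAAAAAAAAAAAAAAAAAAAAAAAAAAAAAAAAAA  (len 256)
8) BBBBBBBBBBBBBBBBBBBBBBBBBBBBBBBBBBBBBBBBBBBBBBBBBBBBBBBBBB…BBBBBBBBBBBBBBBBBBBBBBBBBBBBBBBBBBBBBBBBBBBBBBBBBBBBBBBBBB  (len 512)
9) AAAAAAAAAAAAAAAAAAAAAAAAAAAAAAAAAAAAAAAAAAAAAAAAAAAAAAAAAA…AAAAAAAAAAAAAAAAAAAAAAAAAAAAAAAAAAAAAAAAAAAAAAAAAAAAAAAAAA  (len 1024)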